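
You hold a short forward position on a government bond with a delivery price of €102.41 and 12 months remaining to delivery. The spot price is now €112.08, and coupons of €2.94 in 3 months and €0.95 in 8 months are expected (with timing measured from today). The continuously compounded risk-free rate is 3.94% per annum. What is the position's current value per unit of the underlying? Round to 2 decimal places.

PV(remaining coupons) I = 2.94·e^(−0.0394·3/12) + 0.95·e^(−0.0394·8/12) = 3.8366
Current forward F = (S − I)·e^(rT) = (112.08 − 3.8366)·e^(0.0394·12/12) = 108.2434 × 1.040186 = 112.5933
Value (long) = (F − K)·e^(−rT) = (112.5933 − 102.41) × 0.961366 = 9.7899
Short position value = −(long value) = -€9.79

-€9.79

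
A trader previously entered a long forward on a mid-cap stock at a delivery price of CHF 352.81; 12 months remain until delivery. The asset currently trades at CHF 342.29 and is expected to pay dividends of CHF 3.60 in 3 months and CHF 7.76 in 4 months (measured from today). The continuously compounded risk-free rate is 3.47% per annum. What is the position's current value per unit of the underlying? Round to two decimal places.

-CHF 9.73

PV(remaining dividends) I = 3.60·e^(−0.0347·3/12) + 7.76·e^(−0.0347·4/12) = 11.2397
Current forward F = (S − I)·e^(rT) = (342.29 − 11.2397)·e^(0.0347·12/12) = 331.0503 × 1.035309 = 342.7394
Value (long) = (F − K)·e^(−rT) = (342.7394 − 352.81) × 0.965895 = -9.7271
Value = -CHF 9.73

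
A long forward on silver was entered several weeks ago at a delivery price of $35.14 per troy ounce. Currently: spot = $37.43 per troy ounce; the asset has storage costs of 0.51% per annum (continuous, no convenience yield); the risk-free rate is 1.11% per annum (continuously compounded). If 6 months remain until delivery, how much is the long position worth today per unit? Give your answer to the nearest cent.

$2.58 per troy ounce

Current fair forward for the remaining 6 months: F = S·e^((r + u)·T), (r + u) = 0.0111 + 0.0051 = 0.0162
F = 37.43 · e^(0.0162 × 6/12) = 37.43 × 1.008133 = 37.7344
Value of long forward = (F − K)·e^(−rT) = (37.7344 − 35.14) · e^(−0.0111·6/12)
= 2.5944 × 0.994465 = 2.58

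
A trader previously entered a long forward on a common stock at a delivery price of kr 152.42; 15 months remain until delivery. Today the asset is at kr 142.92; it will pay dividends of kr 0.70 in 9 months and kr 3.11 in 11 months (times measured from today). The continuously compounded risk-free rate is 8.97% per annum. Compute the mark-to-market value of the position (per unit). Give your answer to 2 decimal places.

kr 3.15

PV(remaining dividends) I = 0.70·e^(−0.0897·9/12) + 3.11·e^(−0.0897·11/12) = 3.5190
Current forward F = (S − I)·e^(rT) = (142.92 − 3.5190)·e^(0.0897·15/12) = 139.4010 × 1.118653 = 155.9413
Value (long) = (F − K)·e^(−rT) = (155.9413 − 152.42) × 0.893933 = 3.1478
Value = kr 3.15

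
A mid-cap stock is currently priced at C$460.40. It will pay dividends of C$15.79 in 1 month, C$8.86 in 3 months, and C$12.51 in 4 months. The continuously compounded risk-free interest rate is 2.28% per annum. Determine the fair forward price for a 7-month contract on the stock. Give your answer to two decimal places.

C$429.08

PV(dividends) I = 15.79·e^(−0.0228·1/12) + 8.86·e^(−0.0228·3/12) + 12.51·e^(−0.0228·4/12)
I = 15.7600 + 8.8096 + 12.4153 = 36.9849
F = (S − I)·e^(rT) = (460.40 − 36.9849) · e^(0.0228·7/12)
= 423.4151 · e^0.013300 = 423.4151 × 1.013389 = C$429.08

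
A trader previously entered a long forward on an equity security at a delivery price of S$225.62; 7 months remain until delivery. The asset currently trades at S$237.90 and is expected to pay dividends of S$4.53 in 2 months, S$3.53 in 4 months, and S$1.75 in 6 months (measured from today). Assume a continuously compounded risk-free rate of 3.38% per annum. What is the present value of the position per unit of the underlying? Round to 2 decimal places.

S$6.97

PV(remaining dividends) I = 4.53·e^(−0.0338·2/12) + 3.53·e^(−0.0338·4/12) + 1.75·e^(−0.0338·6/12) = 9.7157
Current forward F = (S − I)·e^(rT) = (237.90 − 9.7157)·e^(0.0338·7/12) = 228.1843 × 1.019912 = 232.7279
Value (long) = (F − K)·e^(−rT) = (232.7279 − 225.62) × 0.980476 = 6.9691
Value = S$6.97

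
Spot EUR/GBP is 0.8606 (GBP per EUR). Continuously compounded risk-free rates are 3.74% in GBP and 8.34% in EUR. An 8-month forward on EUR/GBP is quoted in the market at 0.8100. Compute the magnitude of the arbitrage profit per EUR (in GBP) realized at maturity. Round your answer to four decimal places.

Fair forward: F* = S·e^(carry·T), with carry = (r_GBP − r_EUR) = 0.0374 − 0.0834 = -0.0460
F* = 0.8606 · e^(-0.0460 × 8/12) = 0.8606 · e^-0.030667 = 0.8606 × 0.969798 = 0.8346
Market 0.8100 < fair 0.8346: forward underpriced → reverse cash-and-carry (short spot, go long the forward).
At maturity, profit = |F_mkt − F*| = |0.8100 − 0.8346| = 0.0246 per EUR (in GBP)

0.0246 per EUR (in GBP)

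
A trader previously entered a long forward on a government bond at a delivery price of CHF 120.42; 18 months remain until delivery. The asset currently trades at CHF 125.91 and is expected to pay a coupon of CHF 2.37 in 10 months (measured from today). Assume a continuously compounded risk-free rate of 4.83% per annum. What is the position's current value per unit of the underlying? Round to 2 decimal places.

CHF 11.63

PV(remaining coupons) I = 2.37·e^(−0.0483·10/12) = 2.2765
Current forward F = (S − I)·e^(rT) = (125.91 − 2.2765)·e^(0.0483·18/12) = 123.6335 × 1.075139 = 132.9232
Value (long) = (F − K)·e^(−rT) = (132.9232 − 120.42) × 0.930112 = 11.6294
Value = CHF 11.63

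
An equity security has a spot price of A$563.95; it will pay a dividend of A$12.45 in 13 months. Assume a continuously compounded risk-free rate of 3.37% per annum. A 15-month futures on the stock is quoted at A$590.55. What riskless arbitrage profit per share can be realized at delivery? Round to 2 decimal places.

PV(dividends) I = 12.45·e^(−0.0337·13/12) = 12.0037
Fair futures F* = (S − I)·e^(rT) = (563.95 − 12.0037)·e^0.042125 = 551.9463 × 1.043025 = 575.6938
Market A$590.55 > fair 575.6938: forward overpriced → cash-and-carry (borrow at r, buy the stock and collect the dividends, short the forward).
Profit at T = |F_mkt − F*| = |590.55 − 575.6938| = A$14.86 per share

A$14.86 per share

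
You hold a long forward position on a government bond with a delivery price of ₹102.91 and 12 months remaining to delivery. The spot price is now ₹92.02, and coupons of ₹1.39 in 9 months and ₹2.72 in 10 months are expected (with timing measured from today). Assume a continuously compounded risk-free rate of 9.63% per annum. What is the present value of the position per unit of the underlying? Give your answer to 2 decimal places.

-₹5.25

PV(remaining coupons) I = 1.39·e^(−0.0963·9/12) + 2.72·e^(−0.0963·10/12) = 3.8034
Current forward F = (S − I)·e^(rT) = (92.02 − 3.8034)·e^(0.0963·12/12) = 88.2166 × 1.101089 = 97.1343
Value (long) = (F − K)·e^(−rT) = (97.1343 − 102.91) × 0.908192 = -5.2454
Value = -₹5.25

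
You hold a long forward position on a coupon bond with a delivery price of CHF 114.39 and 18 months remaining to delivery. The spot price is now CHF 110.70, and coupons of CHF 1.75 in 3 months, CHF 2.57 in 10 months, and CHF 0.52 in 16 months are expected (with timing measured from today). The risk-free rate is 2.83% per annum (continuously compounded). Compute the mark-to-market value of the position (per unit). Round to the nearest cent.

-CHF 3.68

PV(remaining coupons) I = 1.75·e^(−0.0283·3/12) + 2.57·e^(−0.0283·10/12) + 0.52·e^(−0.0283·16/12) = 4.7485
Current forward F = (S − I)·e^(rT) = (110.70 − 4.7485)·e^(0.0283·18/12) = 105.9515 × 1.043364 = 110.5460
Value (long) = (F − K)·e^(−rT) = (110.5460 − 114.39) × 0.958438 = -3.6842
Value = -CHF 3.68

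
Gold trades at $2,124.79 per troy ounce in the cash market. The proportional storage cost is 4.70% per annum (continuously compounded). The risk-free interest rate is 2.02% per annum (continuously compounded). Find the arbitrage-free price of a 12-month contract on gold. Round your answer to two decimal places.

Net carry = r + u − y = 0.0202 + 0.0470 − 0.0000 = 0.0672
F = S·e^((r+u−y)T) = 2124.79 · e^(0.0672 × 12/12) = 2124.79 · e^0.06720000
= 2124.79 × 1.06950936 = $2,272.48 per troy ounce

$2,272.48 per troy ounce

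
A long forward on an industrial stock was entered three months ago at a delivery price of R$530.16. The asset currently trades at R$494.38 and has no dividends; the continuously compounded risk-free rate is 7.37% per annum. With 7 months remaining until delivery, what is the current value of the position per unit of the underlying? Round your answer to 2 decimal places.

-R$13.47

Current fair forward for the remaining 7 months: F = S·e^(r·T), r = 0.0737
F = 494.38 · e^(0.0737 × 7/12) = 494.38 × 1.043929 = 516.0976
Value of long forward = (F − K)·e^(−rT) = (516.0976 − 530.16) · e^(−0.0737·7/12)
= -14.0624 × 0.957919 = -13.47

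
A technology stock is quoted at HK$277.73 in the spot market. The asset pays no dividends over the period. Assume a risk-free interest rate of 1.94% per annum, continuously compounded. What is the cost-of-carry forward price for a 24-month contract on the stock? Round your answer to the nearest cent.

HK$288.72

F = S·e^(rT) = 277.73 · e^(0.0194 × 24/12)
= 277.73 · e^0.038800 = 277.73 × 1.039563
F = HK$288.72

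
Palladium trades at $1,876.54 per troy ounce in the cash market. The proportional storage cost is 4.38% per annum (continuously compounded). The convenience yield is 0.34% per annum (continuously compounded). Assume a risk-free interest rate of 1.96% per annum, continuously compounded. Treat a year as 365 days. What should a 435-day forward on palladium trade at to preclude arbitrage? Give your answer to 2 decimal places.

$2,015.64 per troy ounce

Net carry = r + u − y = 0.0196 + 0.0438 − 0.0034 = 0.0600
F = S·e^((r+u−y)T) = 1876.54 · e^(0.0600 × 435/365) = 1876.54 · e^0.07150685
= 1876.54 × 1.07412551 = $2,015.64 per troy ounce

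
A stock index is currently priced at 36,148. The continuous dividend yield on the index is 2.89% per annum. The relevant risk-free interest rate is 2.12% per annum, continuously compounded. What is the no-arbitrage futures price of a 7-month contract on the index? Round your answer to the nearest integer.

F = S·e^((r − q)T) = 36148 · e^((0.0212 − 0.0289) × 7/12)
= 36148 · e^-0.004492 = 36148 × 0.995518
F = 35,986

35,986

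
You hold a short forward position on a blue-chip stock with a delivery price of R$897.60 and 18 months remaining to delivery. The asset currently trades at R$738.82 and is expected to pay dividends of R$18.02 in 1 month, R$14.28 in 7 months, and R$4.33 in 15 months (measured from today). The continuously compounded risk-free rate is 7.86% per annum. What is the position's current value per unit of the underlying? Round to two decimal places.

R$94.42

PV(remaining dividends) I = 18.02·e^(−0.0786·1/12) + 14.28·e^(−0.0786·7/12) + 4.33·e^(−0.0786·15/12) = 35.4672
Current forward F = (S − I)·e^(rT) = (738.82 − 35.4672)·e^(0.0786·18/12) = 703.3528 × 1.125132 = 791.3647
Value (long) = (F − K)·e^(−rT) = (791.3647 − 897.60) × 0.888785 = -94.4203
Short position value = −(long value) = R$94.42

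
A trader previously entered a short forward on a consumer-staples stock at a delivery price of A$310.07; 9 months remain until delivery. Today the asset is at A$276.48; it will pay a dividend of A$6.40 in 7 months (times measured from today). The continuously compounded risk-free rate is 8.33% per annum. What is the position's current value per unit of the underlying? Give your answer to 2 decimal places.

A$20.91

PV(remaining dividends) I = 6.40·e^(−0.0833·7/12) = 6.0964
Current forward F = (S − I)·e^(rT) = (276.48 − 6.0964)·e^(0.0833·9/12) = 270.3836 × 1.064468 = 287.8147
Value (long) = (F − K)·e^(−rT) = (287.8147 − 310.07) × 0.939437 = -20.9075
Short position value = −(long value) = A$20.91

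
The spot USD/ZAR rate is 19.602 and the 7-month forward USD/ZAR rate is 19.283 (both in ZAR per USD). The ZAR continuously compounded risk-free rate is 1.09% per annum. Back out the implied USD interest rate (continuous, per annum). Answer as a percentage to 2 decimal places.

F = S·e^((r_ZAR − r_USD)T) ⇒ r_USD = r_ZAR − ln(F/S)/T
ln(19.283/19.602) = -0.016408; /(7/12) = -0.028128
r_USD = 0.0109 + 0.028128 = 0.039028
r_USD = 3.90%

3.90%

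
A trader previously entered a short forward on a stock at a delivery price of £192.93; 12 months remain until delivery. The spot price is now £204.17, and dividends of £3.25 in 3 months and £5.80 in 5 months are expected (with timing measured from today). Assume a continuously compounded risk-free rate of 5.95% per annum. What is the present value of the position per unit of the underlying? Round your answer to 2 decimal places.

-£13.52

PV(remaining dividends) I = 3.25·e^(−0.0595·3/12) + 5.80·e^(−0.0595·5/12) = 8.8600
Current forward F = (S − I)·e^(rT) = (204.17 − 8.8600)·e^(0.0595·12/12) = 195.3100 × 1.061306 = 207.2837
Value (long) = (F − K)·e^(−rT) = (207.2837 − 192.93) × 0.942236 = 13.5246
Short position value = −(long value) = -£13.52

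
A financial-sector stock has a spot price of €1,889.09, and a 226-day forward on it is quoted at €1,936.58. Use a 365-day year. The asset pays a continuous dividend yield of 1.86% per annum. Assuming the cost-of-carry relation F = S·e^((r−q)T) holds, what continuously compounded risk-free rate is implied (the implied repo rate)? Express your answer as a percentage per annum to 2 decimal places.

5.87%

From F = S·e^((r−q)T): (r − q) = ln(F/S)/T
ln(1936.58/1889.09) = ln(1.025139) = 0.024828
(r − q) = 0.024828 / (226/365) = 0.040098
r = ln(F/S)/T + q = 0.040098 + 0.0186 = 0.058698
r = 5.87%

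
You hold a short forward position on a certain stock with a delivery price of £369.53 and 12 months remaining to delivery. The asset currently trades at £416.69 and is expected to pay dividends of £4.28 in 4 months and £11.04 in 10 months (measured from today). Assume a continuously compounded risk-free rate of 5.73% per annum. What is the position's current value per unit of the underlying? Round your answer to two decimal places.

PV(remaining dividends) I = 4.28·e^(−0.0573·4/12) + 11.04·e^(−0.0573·10/12) = 14.7243
Current forward F = (S − I)·e^(rT) = (416.69 − 14.7243)·e^(0.0573·12/12) = 401.9657 × 1.058973 = 425.6708
Value (long) = (F − K)·e^(−rT) = (425.6708 − 369.53) × 0.944311 = 53.0144
Short position value = −(long value) = -£53.01

-£53.01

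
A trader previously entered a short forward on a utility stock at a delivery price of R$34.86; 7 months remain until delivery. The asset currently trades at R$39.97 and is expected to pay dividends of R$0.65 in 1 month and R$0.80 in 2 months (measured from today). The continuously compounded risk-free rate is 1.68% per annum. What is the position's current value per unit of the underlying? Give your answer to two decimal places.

PV(remaining dividends) I = 0.65·e^(−0.0168·1/12) + 0.80·e^(−0.0168·2/12) = 1.4469
Current forward F = (S − I)·e^(rT) = (39.97 − 1.4469)·e^(0.0168·7/12) = 38.5231 × 1.009848 = 38.9025
Value (long) = (F − K)·e^(−rT) = (38.9025 − 34.86) × 0.990248 = 4.0031
Short position value = −(long value) = -R$4.00

-R$4.00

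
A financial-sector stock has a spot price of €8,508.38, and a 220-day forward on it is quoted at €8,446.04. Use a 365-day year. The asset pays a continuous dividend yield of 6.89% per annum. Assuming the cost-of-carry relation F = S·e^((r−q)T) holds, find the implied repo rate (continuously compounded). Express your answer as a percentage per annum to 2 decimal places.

5.67%

From F = S·e^((r−q)T): (r − q) = ln(F/S)/T
ln(8446.04/8508.38) = ln(0.992673) = -0.007354
(r − q) = -0.007354 / (220/365) = -0.012201
r = ln(F/S)/T + q = -0.012201 + 0.0689 = 0.056699
r = 5.67%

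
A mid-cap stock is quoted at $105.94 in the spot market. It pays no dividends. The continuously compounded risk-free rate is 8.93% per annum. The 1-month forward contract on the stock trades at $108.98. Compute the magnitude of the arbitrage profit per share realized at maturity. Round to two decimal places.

$2.25 per share

Fair forward: F* = S·e^(carry·T), with carry = r = 0.0893
F* = 105.94 · e^(0.0893 × 1/12) = 105.94 · e^0.007442 = 105.94 × 1.007470 = $106.7314
Market $108.98 > fair $106.7314: forward overpriced → cash-and-carry (buy spot, short the forward).
At maturity, profit = |F_mkt − F*| = |108.98 − 106.7314| = $2.25 per share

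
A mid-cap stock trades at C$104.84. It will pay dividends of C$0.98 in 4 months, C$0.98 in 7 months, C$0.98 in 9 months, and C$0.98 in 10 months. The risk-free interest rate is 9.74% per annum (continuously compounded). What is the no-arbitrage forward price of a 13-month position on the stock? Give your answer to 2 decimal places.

C$112.41

PV(dividends) I = 0.98·e^(−0.0974·4/12) + 0.98·e^(−0.0974·7/12) + 0.98·e^(−0.0974·9/12) + 0.98·e^(−0.0974·10/12)
I = 0.9487 + 0.9259 + 0.9110 + 0.9036 = 3.6892
F = (S − I)·e^(rT) = (104.84 − 3.6892) · e^(0.0974·13/12)
= 101.1508 · e^0.105517 = 101.1508 × 1.111285 = C$112.41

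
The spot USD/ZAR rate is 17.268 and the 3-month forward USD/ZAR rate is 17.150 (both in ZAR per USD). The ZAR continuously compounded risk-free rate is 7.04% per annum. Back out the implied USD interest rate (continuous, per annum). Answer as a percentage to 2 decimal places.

9.78%

F = S·e^((r_ZAR − r_USD)T) ⇒ r_USD = r_ZAR − ln(F/S)/T
ln(17.150/17.268) = -0.006857; /(3/12) = -0.027428
r_USD = 0.0704 + 0.027428 = 0.097828
r_USD = 9.78%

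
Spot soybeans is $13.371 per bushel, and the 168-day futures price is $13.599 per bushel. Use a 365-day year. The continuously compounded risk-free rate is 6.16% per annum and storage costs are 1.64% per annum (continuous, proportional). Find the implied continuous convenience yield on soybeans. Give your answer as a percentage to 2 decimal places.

F = S·e^((r+u−y)T) ⇒ (r+u−y) = ln(F/S)/T
ln(13.599/13.371) = 0.016908; /T ⇒ 0.036735
y = r + u − ln(F/S)/T = 0.0616 + 0.0164 − 0.036735 = 0.041265
y = 4.13%

4.13%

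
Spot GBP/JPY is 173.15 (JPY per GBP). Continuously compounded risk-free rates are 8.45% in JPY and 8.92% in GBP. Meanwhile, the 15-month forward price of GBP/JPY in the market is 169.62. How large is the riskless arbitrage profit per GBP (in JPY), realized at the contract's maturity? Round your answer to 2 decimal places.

2.52 per GBP (in JPY)

Fair forward: F* = S·e^(carry·T), with carry = (r_JPY − r_GBP) = 0.0845 − 0.0892 = -0.0047
F* = 173.15 · e^(-0.0047 × 15/12) = 173.15 · e^-0.005875 = 173.15 × 0.994142 = 172.1357
Market 169.62 < fair 172.1357: forward underpriced → reverse cash-and-carry (short spot, go long the forward).
At maturity, profit = |F_mkt − F*| = |169.62 − 172.1357| = 2.52 per GBP (in JPY)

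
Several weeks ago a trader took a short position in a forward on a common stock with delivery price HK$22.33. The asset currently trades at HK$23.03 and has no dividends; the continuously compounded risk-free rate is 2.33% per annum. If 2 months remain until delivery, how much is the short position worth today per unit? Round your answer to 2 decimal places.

-HK$0.79

Current fair forward for the remaining 2 months: F = S·e^(r·T), r = 0.0233
F = 23.03 · e^(0.0233 × 2/12) = 23.03 × 1.003891 = 23.1196
Value of long forward = (F − K)·e^(−rT) = (23.1196 − 22.33) · e^(−0.0233·2/12)
= 0.7896 × 0.996124 = 0.79
Short position value = −(long value) = -HK$0.79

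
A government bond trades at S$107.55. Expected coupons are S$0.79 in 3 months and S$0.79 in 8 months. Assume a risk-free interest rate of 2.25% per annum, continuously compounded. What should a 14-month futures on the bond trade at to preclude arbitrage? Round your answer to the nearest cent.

S$108.81

PV(coupons) I = 0.79·e^(−0.0225·3/12) + 0.79·e^(−0.0225·8/12)
I = 0.7856 + 0.7782 = 1.5638
F = (S − I)·e^(rT) = (107.55 − 1.5638) · e^(0.0225·14/12)
= 105.9862 · e^0.026250 = 105.9862 × 1.026598 = S$108.81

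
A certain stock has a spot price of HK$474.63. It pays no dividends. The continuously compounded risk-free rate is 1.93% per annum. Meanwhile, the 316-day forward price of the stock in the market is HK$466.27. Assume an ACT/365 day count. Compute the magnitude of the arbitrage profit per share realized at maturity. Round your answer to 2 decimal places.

HK$16.36 per share

Fair forward: F* = S·e^(carry·T), with carry = r = 0.0193
F* = 474.63 · e^(0.0193 × 316/365) = 474.63 · e^0.016709 = 474.63 × 1.016849 = HK$482.6270
Market HK$466.27 < fair HK$482.6270: forward underpriced → reverse cash-and-carry (short spot, go long the forward).
At maturity, profit = |F_mkt − F*| = |466.27 − 482.6270| = HK$16.36 per share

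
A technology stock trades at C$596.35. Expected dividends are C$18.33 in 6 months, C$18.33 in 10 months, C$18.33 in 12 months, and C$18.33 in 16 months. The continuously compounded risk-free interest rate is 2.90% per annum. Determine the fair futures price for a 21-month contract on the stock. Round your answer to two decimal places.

PV(dividends) I = 18.33·e^(−0.0290·6/12) + 18.33·e^(−0.0290·10/12) + 18.33·e^(−0.0290·12/12) + 18.33·e^(−0.0290·16/12)
I = 18.0661 + 17.8923 + 17.8061 + 17.6348 = 71.3993
F = (S − I)·e^(rT) = (596.35 − 71.3993) · e^(0.0290·21/12)
= 524.9507 · e^0.050750 = 524.9507 × 1.052060 = C$552.28

C$552.28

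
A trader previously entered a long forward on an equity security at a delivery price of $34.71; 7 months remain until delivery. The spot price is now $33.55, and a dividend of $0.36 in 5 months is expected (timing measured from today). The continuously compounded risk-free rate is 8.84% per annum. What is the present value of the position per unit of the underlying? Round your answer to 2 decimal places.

PV(remaining dividends) I = 0.36·e^(−0.0884·5/12) = 0.3470
Current forward F = (S − I)·e^(rT) = (33.55 − 0.3470)·e^(0.0884·7/12) = 33.2030 × 1.052919 = 34.9601
Value (long) = (F − K)·e^(−rT) = (34.9601 − 34.71) × 0.949740 = 0.2375
Value = $0.24

$0.24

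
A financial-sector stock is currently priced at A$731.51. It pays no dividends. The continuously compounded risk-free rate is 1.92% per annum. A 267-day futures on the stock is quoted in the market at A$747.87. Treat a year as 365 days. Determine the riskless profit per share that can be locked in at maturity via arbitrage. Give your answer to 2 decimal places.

Fair futures: F* = S·e^(carry·T), with carry = r = 0.0192
F* = 731.51 · e^(0.0192 × 267/365) = 731.51 · e^0.014045 = 731.51 × 1.014144 = A$741.8565
Market A$747.87 > fair A$741.8565: forward overpriced → cash-and-carry (buy spot, short the forward).
At maturity, profit = |F_mkt − F*| = |747.87 − 741.8565| = A$6.01 per share

A$6.01 per share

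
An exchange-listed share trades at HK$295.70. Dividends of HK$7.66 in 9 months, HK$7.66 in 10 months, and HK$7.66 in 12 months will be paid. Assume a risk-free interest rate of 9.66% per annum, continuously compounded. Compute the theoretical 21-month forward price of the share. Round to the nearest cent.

HK$325.12

PV(dividends) I = 7.66·e^(−0.0966·9/12) + 7.66·e^(−0.0966·10/12) + 7.66·e^(−0.0966·12/12)
I = 7.1247 + 7.0675 + 6.9547 = 21.1469
F = (S − I)·e^(rT) = (295.70 − 21.1469) · e^(0.0966·21/12)
= 274.5531 · e^0.169050 = 274.5531 × 1.184179 = HK$325.12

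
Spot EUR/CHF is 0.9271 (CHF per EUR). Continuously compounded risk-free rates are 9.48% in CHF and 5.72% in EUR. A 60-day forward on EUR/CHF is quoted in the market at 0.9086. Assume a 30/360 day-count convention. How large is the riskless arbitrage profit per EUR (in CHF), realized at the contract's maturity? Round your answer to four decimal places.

Fair forward: F* = S·e^(carry·T), with carry = (r_CHF − r_EUR) = 0.0948 − 0.0572 = 0.0376
F* = 0.9271 · e^(0.0376 × 60/360) = 0.9271 · e^0.006267 = 0.9271 × 1.006287 = 0.9329
Market 0.9086 < fair 0.9329: forward underpriced → reverse cash-and-carry (short spot, go long the forward).
At maturity, profit = |F_mkt − F*| = |0.9086 − 0.9329| = 0.0243 per EUR (in CHF)

0.0243 per EUR (in CHF)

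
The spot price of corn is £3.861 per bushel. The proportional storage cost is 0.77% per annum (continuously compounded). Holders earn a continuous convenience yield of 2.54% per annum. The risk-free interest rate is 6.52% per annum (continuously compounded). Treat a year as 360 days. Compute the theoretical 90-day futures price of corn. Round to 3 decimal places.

£3.907 per bushel

Net carry = r + u − y = 0.0652 + 0.0077 − 0.0254 = 0.0475
F = S·e^((r+u−y)T) = 3.861 · e^(0.0475 × 90/360) = 3.861 · e^0.011875
= 3.861 × 1.011946 = £3.907 per bushel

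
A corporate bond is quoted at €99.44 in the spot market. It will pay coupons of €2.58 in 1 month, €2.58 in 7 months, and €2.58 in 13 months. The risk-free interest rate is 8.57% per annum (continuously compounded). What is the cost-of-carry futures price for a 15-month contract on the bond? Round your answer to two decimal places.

PV(coupons) I = 2.58·e^(−0.0857·1/12) + 2.58·e^(−0.0857·7/12) + 2.58·e^(−0.0857·13/12)
I = 2.5616 + 2.4542 + 2.3513 = 7.3671
F = (S − I)·e^(rT) = (99.44 − 7.3671) · e^(0.0857·15/12)
= 92.0729 · e^0.107125 = 92.0729 × 1.113073 = €102.48

€102.48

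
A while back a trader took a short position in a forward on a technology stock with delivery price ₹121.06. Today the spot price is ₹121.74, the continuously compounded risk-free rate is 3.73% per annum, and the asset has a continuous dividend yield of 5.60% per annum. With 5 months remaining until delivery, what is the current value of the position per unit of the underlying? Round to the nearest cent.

₹0.26

Current fair forward for the remaining 5 months: F = S·e^((r − q)·T), (r − q) = 0.0373 − 0.0560 = -0.0187
F = 121.74 · e^(-0.0187 × 5/12) = 121.74 × 0.992239 = 120.7952
Value of long forward = (F − K)·e^(−rT) = (120.7952 − 121.06) · e^(−0.0373·5/12)
= -0.2648 × 0.984578 = -0.26
Short position value = −(long value) = ₹0.26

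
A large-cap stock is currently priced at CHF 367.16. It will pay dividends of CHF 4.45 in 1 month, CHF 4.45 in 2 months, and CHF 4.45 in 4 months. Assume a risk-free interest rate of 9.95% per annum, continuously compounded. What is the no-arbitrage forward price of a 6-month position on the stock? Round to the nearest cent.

CHF 372.13

PV(dividends) I = 4.45·e^(−0.0995·1/12) + 4.45·e^(−0.0995·2/12) + 4.45·e^(−0.0995·4/12)
I = 4.4133 + 4.3768 + 4.3048 = 13.0949
F = (S − I)·e^(rT) = (367.16 − 13.0949) · e^(0.0995·6/12)
= 354.0651 · e^0.049750 = 354.0651 × 1.051008 = CHF 372.13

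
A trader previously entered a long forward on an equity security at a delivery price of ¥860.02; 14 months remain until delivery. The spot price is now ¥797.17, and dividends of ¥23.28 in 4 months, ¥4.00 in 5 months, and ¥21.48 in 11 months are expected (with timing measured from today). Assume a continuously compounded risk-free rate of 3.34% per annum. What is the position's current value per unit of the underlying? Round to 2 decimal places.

-¥77.78

PV(remaining dividends) I = 23.28·e^(−0.0334·4/12) + 4.00·e^(−0.0334·5/12) + 21.48·e^(−0.0334·11/12) = 47.7993
Current forward F = (S − I)·e^(rT) = (797.17 − 47.7993)·e^(0.0334·14/12) = 749.3707 × 1.039736 = 779.1477
Value (long) = (F − K)·e^(−rT) = (779.1477 − 860.02) × 0.961783 = -77.7816
Value = -¥77.78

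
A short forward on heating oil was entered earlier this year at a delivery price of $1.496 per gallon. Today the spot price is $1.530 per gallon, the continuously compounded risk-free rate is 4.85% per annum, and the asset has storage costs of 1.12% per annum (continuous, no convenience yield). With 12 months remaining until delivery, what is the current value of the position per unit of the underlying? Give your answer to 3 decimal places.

-$0.122 per gallon

Current fair forward for the remaining 12 months: F = S·e^((r + u)·T), (r + u) = 0.0485 + 0.0112 = 0.0597
F = 1.530 · e^(0.0597 × 12/12) = 1.530 × 1.061518 = 1.6241
Value of long forward = (F − K)·e^(−rT) = (1.6241 − 1.496) · e^(−0.0485·12/12)
= 0.1281 × 0.952657 = 0.122
Short position value = −(long value) = -$0.122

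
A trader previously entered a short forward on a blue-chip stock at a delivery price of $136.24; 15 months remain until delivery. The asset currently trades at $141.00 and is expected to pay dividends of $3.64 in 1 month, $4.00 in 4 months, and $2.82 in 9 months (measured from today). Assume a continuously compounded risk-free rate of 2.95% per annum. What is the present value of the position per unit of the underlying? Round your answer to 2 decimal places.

$0.66

PV(remaining dividends) I = 3.64·e^(−0.0295·1/12) + 4.00·e^(−0.0295·4/12) + 2.82·e^(−0.0295·9/12) = 10.3502
Current forward F = (S − I)·e^(rT) = (141.00 − 10.3502)·e^(0.0295·15/12) = 130.6498 × 1.037563 = 135.5574
Value (long) = (F − K)·e^(−rT) = (135.5574 − 136.24) × 0.963797 = -0.6579
Short position value = −(long value) = $0.66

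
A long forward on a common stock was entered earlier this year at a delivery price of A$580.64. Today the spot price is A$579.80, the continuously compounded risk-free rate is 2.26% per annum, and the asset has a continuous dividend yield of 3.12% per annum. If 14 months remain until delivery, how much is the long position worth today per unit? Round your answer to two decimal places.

-A$6.46

Current fair forward for the remaining 14 months: F = S·e^((r − q)·T), (r − q) = 0.0226 − 0.0312 = -0.0086
F = 579.80 · e^(-0.0086 × 14/12) = 579.80 × 0.990017 = 574.0119
Value of long forward = (F − K)·e^(−rT) = (574.0119 − 580.64) · e^(−0.0226·14/12)
= -6.6281 × 0.973978 = -6.46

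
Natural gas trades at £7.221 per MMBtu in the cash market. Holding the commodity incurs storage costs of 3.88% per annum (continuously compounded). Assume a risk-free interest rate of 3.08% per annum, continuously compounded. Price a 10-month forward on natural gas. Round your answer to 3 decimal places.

Net carry = r + u − y = 0.0308 + 0.0388 − 0.0000 = 0.0696
F = S·e^((r+u−y)T) = 7.221 · e^(0.0696 × 10/12) = 7.221 · e^0.058000
= 7.221 × 1.059715 = £7.652 per MMBtu

£7.652 per MMBtu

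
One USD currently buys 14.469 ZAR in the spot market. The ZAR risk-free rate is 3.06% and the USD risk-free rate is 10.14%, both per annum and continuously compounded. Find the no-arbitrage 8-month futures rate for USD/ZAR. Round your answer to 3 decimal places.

F = S·e^((r_ZAR − r_USD)T) = 14.469 · e^((0.0306 − 0.1014) × 8/12)
= 14.469 · e^-0.047200 = 14.469 × 0.953897
F = 13.802 ZAR per USD

13.802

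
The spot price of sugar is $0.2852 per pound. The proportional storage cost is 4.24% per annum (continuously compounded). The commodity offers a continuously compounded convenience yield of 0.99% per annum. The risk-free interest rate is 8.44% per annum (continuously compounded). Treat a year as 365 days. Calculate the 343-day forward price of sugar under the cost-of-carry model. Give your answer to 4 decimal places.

$0.3183 per pound

Net carry = r + u − y = 0.0844 + 0.0424 − 0.0099 = 0.1169
F = S·e^((r+u−y)T) = 0.2852 · e^(0.1169 × 343/365) = 0.2852 · e^0.109854
= 0.2852 × 1.116115 = $0.3183 per pound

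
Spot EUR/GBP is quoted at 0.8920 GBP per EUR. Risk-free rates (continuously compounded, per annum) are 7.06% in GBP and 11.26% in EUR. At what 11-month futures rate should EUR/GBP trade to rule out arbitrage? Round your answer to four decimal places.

0.8583

F = S·e^((r_GBP − r_EUR)T) = 0.8920 · e^((0.0706 − 0.1126) × 11/12)
= 0.8920 · e^-0.038500 = 0.8920 × 0.962232
F = 0.8583 GBP per EUR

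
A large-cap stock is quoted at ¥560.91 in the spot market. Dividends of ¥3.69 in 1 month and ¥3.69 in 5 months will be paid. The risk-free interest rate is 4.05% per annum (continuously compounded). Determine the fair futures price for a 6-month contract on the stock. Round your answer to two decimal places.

¥564.93

PV(dividends) I = 3.69·e^(−0.0405·1/12) + 3.69·e^(−0.0405·5/12)
I = 3.6776 + 3.6283 = 7.3059
F = (S − I)·e^(rT) = (560.91 − 7.3059) · e^(0.0405·6/12)
= 553.6041 · e^0.020250 = 553.6041 × 1.020456 = ¥564.93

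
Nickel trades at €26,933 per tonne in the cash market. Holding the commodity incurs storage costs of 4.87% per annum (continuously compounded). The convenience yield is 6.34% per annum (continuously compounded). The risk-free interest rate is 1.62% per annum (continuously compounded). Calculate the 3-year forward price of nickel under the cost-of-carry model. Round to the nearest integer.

Net carry = r + u − y = 0.0162 + 0.0487 − 0.0634 = 0.0015
F = S·e^((r+u−y)T) = 26933 · e^(0.0015 × 3) = 26933 · e^0.004500
= 26933 × 1.004510 = €27,054 per tonne

€27,054 per tonne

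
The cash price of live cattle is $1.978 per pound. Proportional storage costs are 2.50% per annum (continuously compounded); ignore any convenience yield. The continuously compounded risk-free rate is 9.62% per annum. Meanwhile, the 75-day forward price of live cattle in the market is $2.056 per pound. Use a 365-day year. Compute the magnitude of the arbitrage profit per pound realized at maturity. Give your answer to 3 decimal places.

$0.028 per pound

Fair forward: F* = S·e^(carry·T), with carry = (r + u) = 0.0962 + 0.0250 = 0.1212
F* = 1.978 · e^(0.1212 × 75/365) = 1.978 · e^0.024904 = 1.978 × 1.025217 = $2.0279
Market $2.056 > fair $2.0279: forward overpriced → cash-and-carry (buy spot, short the forward).
At maturity, profit = |F_mkt − F*| = |2.056 − 2.0279| = $0.028 per pound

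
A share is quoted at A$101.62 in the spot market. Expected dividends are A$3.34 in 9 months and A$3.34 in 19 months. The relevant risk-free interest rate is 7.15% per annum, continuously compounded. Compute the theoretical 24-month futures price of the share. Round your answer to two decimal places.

A$110.15

PV(dividends) I = 3.34·e^(−0.0715·9/12) + 3.34·e^(−0.0715·19/12)
I = 3.1656 + 2.9825 = 6.1481
F = (S − I)·e^(rT) = (101.62 − 6.1481) · e^(0.0715·24/12)
= 95.4719 · e^0.143000 = 95.4719 × 1.153730 = A$110.15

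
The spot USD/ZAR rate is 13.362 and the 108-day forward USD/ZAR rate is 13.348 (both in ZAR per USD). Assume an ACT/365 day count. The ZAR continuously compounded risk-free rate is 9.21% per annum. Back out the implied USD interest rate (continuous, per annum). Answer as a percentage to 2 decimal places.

9.56%

F = S·e^((r_ZAR − r_USD)T) ⇒ r_USD = r_ZAR − ln(F/S)/T
ln(13.348/13.362) = -0.001048; /(108/365) = -0.003542
r_USD = 0.0921 + 0.003542 = 0.095642
r_USD = 9.56%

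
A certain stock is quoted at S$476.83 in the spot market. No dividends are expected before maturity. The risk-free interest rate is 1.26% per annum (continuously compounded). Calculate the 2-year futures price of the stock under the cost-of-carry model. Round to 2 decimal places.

S$489.00

F = S·e^(rT) = 476.83 · e^(0.0126 × 2)
= 476.83 · e^0.025200 = 476.83 × 1.025520
F = S$489.00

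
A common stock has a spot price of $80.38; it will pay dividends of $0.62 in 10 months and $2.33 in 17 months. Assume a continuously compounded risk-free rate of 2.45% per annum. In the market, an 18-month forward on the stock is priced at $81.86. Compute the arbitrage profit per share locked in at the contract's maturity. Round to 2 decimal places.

PV(dividends) I = 0.62·e^(−0.0245·10/12) + 2.33·e^(−0.0245·17/12) = 2.8580
Fair forward F* = (S − I)·e^(rT) = (80.38 − 2.8580)·e^0.036750 = 77.5220 × 1.037434 = 80.4240
Market $81.86 > fair 80.4240: forward overpriced → cash-and-carry (borrow at r, buy the stock and collect the dividends, short the forward).
Profit at T = |F_mkt − F*| = |81.86 − 80.4240| = $1.44 per share

$1.44 per share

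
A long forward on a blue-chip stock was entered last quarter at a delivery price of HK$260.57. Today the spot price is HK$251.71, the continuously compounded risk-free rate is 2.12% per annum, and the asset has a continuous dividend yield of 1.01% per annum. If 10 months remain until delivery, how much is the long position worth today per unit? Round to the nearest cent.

Current fair forward for the remaining 10 months: F = S·e^((r − q)·T), (r − q) = 0.0212 − 0.0101 = 0.0111
F = 251.71 · e^(0.0111 × 10/12) = 251.71 × 1.009293 = 254.0491
Value of long forward = (F − K)·e^(−rT) = (254.0491 − 260.57) · e^(−0.0212·10/12)
= -6.5209 × 0.982488 = -6.41

-HK$6.41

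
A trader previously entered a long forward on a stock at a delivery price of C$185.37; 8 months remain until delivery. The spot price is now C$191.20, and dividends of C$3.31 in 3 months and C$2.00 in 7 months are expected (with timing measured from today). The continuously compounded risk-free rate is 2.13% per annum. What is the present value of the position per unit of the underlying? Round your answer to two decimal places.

C$3.18

PV(remaining dividends) I = 3.31·e^(−0.0213·3/12) + 2.00·e^(−0.0213·7/12) = 5.2677
Current forward F = (S − I)·e^(rT) = (191.20 − 5.2677)·e^(0.0213·8/12) = 185.9323 × 1.014301 = 188.5913
Value (long) = (F − K)·e^(−rT) = (188.5913 − 185.37) × 0.985900 = 3.1759
Value = C$3.18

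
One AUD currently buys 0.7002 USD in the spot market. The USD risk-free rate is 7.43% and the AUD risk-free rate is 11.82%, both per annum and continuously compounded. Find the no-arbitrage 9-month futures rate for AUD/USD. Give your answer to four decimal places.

0.6775

F = S·e^((r_USD − r_AUD)T) = 0.7002 · e^((0.0743 − 0.1182) × 9/12)
= 0.7002 · e^-0.032925 = 0.7002 × 0.967611
F = 0.6775 USD per AUD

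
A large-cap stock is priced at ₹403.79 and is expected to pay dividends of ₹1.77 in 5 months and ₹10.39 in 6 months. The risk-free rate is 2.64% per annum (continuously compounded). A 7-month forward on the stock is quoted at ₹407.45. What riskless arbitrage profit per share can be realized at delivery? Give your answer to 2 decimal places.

₹9.58 per share

PV(dividends) I = 1.77·e^(−0.0264·5/12) + 10.39·e^(−0.0264·6/12) = 12.0044
Fair forward F* = (S − I)·e^(rT) = (403.79 − 12.0044)·e^0.015400 = 391.7856 × 1.015519 = 397.8657
Market ₹407.45 > fair 397.8657: forward overpriced → cash-and-carry (borrow at r, buy the stock and collect the dividends, short the forward).
Profit at T = |F_mkt − F*| = |407.45 − 397.8657| = ₹9.58 per share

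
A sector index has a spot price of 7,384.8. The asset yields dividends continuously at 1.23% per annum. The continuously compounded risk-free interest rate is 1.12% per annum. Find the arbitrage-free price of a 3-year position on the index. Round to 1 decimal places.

7,360.5

F = S·e^((r − q)T) = 7384.8 · e^((0.0112 − 0.0123) × 3)
= 7384.8 · e^-0.003300 = 7384.8 × 0.996705
F = 7,360.5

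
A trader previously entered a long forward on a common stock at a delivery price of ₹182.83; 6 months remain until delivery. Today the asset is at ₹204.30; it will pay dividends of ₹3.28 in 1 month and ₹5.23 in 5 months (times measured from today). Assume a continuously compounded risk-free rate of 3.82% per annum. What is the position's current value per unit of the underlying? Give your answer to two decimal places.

PV(remaining dividends) I = 3.28·e^(−0.0382·1/12) + 5.23·e^(−0.0382·5/12) = 8.4170
Current forward F = (S − I)·e^(rT) = (204.30 − 8.4170)·e^(0.0382·6/12) = 195.8830 × 1.019284 = 199.6604
Value (long) = (F − K)·e^(−rT) = (199.6604 − 182.83) × 0.981081 = 16.5120
Value = ₹16.51

₹16.51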